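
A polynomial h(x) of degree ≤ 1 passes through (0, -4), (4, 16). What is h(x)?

h(x) = 5x - 4

Using the Lagrange interpolation formula with nodes 0, 4:
  L_0(x) = (x - 4) / -4
  L_1(x) = x / 4
Then h(x) = -4·L_0(x) + 16·L_1(x).
Expanding and collecting terms gives h(x) = 5x - 4.
Check: h(0) = -4. ✓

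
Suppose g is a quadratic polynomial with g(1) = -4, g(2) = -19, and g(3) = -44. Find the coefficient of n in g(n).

Write g(n) = an^2 + bn + c. Substituting each data point gives a linear system:
  a + b + c = -4
  4a + 2b + c = -19
  9a + 3b + c = -44
Solving the system yields a = -5, b = 0, c = 1.
So g(n) = -5n^2 + 1.
The coefficient of n is 0.

0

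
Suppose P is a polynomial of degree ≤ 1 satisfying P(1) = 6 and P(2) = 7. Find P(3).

Using the Lagrange interpolation formula with nodes 1, 2:
  L_0(n) = (n - 2) / -1
  L_1(n) = (n - 1) / 1
Then P(n) = 6·L_0(n) + 7·L_1(n).
Expanding and collecting terms gives P(n) = n + 5.
Evaluating at n = 3: P(3) = 8.

8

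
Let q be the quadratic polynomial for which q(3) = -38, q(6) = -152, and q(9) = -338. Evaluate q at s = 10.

Forward differences of the values at s = 3, 6, 9:
  q  : -38  -152  -338
  Δ  : -114  -186
  Δ^2: -72
The second differences are constant, confirming degree 2.
Interpolating (Newton forward form) and evaluating at s = 10 gives q(10) = -416.

-416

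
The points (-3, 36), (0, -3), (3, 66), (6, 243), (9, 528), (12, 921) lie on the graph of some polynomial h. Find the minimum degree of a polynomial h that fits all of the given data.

Forward differences of the values at s = -3, 0, 3, 6, 9, 12:
  h  : 36  -3  66  243  528  921
  Δ  : -39  69  177  285  393
  Δ^2: 108  108  108  108
  Δ^3: 0  0  0
  Δ^4: 0  0
  Δ^5: 0
The second differences are constant (108) and nonzero, while all higher differences vanish, so the minimal degree is 2.

2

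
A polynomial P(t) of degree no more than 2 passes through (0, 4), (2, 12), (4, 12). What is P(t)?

Write P(t) = at^2 + bt + c. Substituting each data point gives a linear system:
  c = 4
  4a + 2b + c = 12
  16a + 4b + c = 12
Solving the system yields a = -1, b = 6, c = 4.
So P(t) = -t² + 6t + 4.
Check: P(4) = 12. ✓

P(t) = -t^2 + 6t + 4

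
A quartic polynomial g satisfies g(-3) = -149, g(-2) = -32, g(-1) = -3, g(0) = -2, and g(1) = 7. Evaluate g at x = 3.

Using the Lagrange interpolation formula with nodes -3, -2, -1, 0, 1:
  L_0(x) = (x + 2)(x + 1)x(x - 1) / 24
  L_1(x) = (x + 3)(x + 1)x(x - 1) / -6
  L_2(x) = (x + 3)(x + 2)x(x - 1) / 4
  L_3(x) = (x + 3)(x + 2)(x + 1)(x - 1) / -6
  L_4(x) = (x + 3)(x + 2)(x + 1)x / 24
Then g(x) = -149·L_0(x) - 32·L_1(x) - 3·L_2(x) - 2·L_3(x) + 7·L_4(x).
Expanding and collecting terms gives g(x) = -x^4 + 4x^3 + 5x^2 + x - 2.
Evaluating at x = 3: g(3) = 73.

73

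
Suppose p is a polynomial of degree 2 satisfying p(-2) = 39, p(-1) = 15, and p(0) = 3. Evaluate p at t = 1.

Write p(t) = at^2 + bt + c. Substituting each data point gives a linear system:
  4a - 2b + c = 39
  a - b + c = 15
  c = 3
Solving the system yields a = 6, b = -6, c = 3.
So p(t) = 6t² - 6t + 3.
Then p(1) = 3.

3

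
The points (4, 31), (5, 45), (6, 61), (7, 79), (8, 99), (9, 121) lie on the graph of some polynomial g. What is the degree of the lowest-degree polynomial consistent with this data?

Forward differences of the values at u = 4, 5, 6, 7, 8, 9:
  g  : 31  45  61  79  99  121
  Δ  : 14  16  18  20  22
  Δ^2: 2  2  2  2
  Δ^3: 0  0  0
  Δ^4: 0  0
  Δ^5: 0
The second differences are constant (2) and nonzero, while all higher differences vanish, so the minimal degree is 2.

2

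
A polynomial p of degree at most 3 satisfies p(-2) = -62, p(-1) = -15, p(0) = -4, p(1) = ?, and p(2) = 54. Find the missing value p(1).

7

The 4 known points determine the degree-3 polynomial uniquely.
Write p(x) = ax^3 + bx^2 + cx + d. Substituting each data point gives a linear system:
  -8a + 4b - 2c + d = -62
  -a + b - c + d = -15
  d = -4
  8a + 4b + 2c + d = 54
Solving the system yields a = 6, b = 0, c = 5, d = -4.
So p(x) = 6x^3 + 5x - 4.
Then p(1) = 7.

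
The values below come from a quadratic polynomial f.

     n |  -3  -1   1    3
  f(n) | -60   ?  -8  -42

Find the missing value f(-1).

-14

The 3 known points determine the degree-2 polynomial uniquely.
Write f(n) = an^2 + bn + c. Substituting each data point gives a linear system:
  9a - 3b + c = -60
  a + b + c = -8
  9a + 3b + c = -42
Solving the system yields a = -5, b = 3, c = -6.
So f(n) = -5n² + 3n - 6.
Then f(-1) = -14.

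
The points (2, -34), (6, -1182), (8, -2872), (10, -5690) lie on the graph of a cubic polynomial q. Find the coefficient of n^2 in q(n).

3

Write q(n) = an^3 + bn^2 + cn + d. Substituting each data point gives a linear system:
  8a + 4b + 2c + d = -34
  216a + 36b + 6c + d = -1182
  512a + 64b + 8c + d = -2872
  1000a + 100b + 10c + d = -5690
Solving the system yields a = -6, b = 3, c = 1, d = 0.
So q(n) = -6n^3 + 3n^2 + n.
The coefficient of n^2 is 3.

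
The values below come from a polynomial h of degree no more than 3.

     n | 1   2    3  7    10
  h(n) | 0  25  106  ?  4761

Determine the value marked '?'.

The 4 known points determine the degree-3 polynomial uniquely.
Write h(n) = an^3 + bn^2 + cn + d. Substituting each data point gives a linear system:
  a + b + c + d = 0
  8a + 4b + 2c + d = 25
  27a + 9b + 3c + d = 106
  1000a + 100b + 10c + d = 4761
Solving the system yields a = 5, b = -2, c = -4, d = 1.
So h(n) = 5n^3 - 2n^2 - 4n + 1.
Then h(7) = 1590.

1590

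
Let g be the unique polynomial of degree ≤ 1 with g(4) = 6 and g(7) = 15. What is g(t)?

Write g(t) = at + b. Substituting each data point gives a linear system:
  4a + b = 6
  7a + b = 15
Solving the system yields a = 3, b = -6.
So g(t) = 3t - 6.
Check: g(7) = 15. ✓

g(t) = 3t - 6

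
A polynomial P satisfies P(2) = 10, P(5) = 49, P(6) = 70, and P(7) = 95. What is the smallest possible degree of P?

2

Divided differences on the nodes 2, 5, 6, 7:
  order 0: 10  49  70  95
  order 1: 13  21  25
  order 2: 2  2
  order 3: 0
The order-2 divided differences are all 2 (nonzero) and every higher order vanishes, so the data lies on a polynomial of degree exactly 2.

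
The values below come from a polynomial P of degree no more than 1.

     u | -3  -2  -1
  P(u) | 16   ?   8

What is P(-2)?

On equispaced nodes a degree-1 polynomial has vanishing second forward difference, so
  P(-3) - 2·P(-2) + P(-1) = 0.
Substituting the known values and solving for P(-2):
  -2·P(-2) = -24
  P(-2) = 12.

12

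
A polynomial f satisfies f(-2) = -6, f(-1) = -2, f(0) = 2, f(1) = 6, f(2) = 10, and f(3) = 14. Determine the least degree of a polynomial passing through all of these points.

1

Forward differences of the values at u = -2, -1, 0, 1, 2, 3:
  f  : -6  -2  2  6  10  14
  Δ  : 4  4  4  4  4
  Δ^2: 0  0  0  0
  Δ^3: 0  0  0
  Δ^4: 0  0
  Δ^5: 0
The first differences are constant (4) and nonzero, while all higher differences vanish, so the minimal degree is 1.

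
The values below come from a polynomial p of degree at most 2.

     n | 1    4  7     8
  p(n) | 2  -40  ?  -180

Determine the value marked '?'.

The 3 known points determine the degree-2 polynomial uniquely.
Write p(n) = an^2 + bn + c. Substituting each data point gives a linear system:
  a + b + c = 2
  16a + 4b + c = -40
  64a + 8b + c = -180
Solving the system yields a = -3, b = 1, c = 4.
So p(n) = -3n^2 + n + 4.
Then p(7) = -136.

-136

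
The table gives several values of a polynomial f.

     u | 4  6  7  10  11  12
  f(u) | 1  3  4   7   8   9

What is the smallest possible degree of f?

Divided differences on the nodes 4, 6, 7, 10, 11, 12:
  order 0: 1  3  4  7  8  9
  order 1: 1  1  1  1  1
  order 2: 0  0  0  0
  order 3: 0  0  0
  order 4: 0  0
  order 5: 0
The order-1 divided differences are all 1 (nonzero) and every higher order vanishes, so the data lies on a polynomial of degree exactly 1.

1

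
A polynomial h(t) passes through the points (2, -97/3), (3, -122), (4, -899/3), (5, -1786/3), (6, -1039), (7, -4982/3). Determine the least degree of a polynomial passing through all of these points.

Forward differences of the values at t = 2, 3, 4, 5, 6, 7:
  h  : -97/3  -122  -899/3  -1786/3  -1039  -4982/3
  Δ  : -269/3  -533/3  -887/3  -1331/3  -1865/3
  Δ^2: -88  -118  -148  -178
  Δ^3: -30  -30  -30
  Δ^4: 0  0
  Δ^5: 0
The third differences are constant (-30) and nonzero, while all higher differences vanish, so the minimal degree is 3.

3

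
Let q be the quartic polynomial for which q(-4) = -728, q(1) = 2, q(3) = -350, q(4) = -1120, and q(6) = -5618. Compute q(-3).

Using the Lagrange interpolation formula with nodes -4, 1, 3, 4, 6:
  L_0(s) = (s - 1)(s - 3)(s - 4)(s - 6) / 2800
  L_1(s) = (s + 4)(s - 3)(s - 4)(s - 6) / -150
  L_2(s) = (s + 4)(s - 1)(s - 4)(s - 6) / 42
  L_3(s) = (s + 4)(s - 1)(s - 3)(s - 6) / -48
  L_4(s) = (s + 4)(s - 1)(s - 3)(s - 4) / 300
Then q(s) = -728·L_0(s) + 2·L_1(s) - 350·L_2(s) - 1120·L_3(s) - 5618·L_4(s).
Expanding and collecting terms gives q(s) = -4s^4 - 3s^3 + 6s^2 - s + 4.
Evaluating at s = -3: q(-3) = -182.

-182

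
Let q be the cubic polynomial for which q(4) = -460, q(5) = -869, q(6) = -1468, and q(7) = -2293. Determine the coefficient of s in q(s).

2

Write q(s) = as^3 + bs^2 + cs + d. Substituting each data point gives a linear system:
  64a + 16b + 4c + d = -460
  125a + 25b + 5c + d = -869
  216a + 36b + 6c + d = -1468
  343a + 49b + 7c + d = -2293
Solving the system yields a = -6, b = -5, c = 2, d = -4.
So q(s) = -6s^3 - 5s^2 + 2s - 4.
The coefficient of s is 2.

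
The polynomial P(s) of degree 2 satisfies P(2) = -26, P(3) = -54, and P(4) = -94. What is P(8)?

-374

Write P(s) = as^2 + bs + c. Substituting each data point gives a linear system:
  4a + 2b + c = -26
  9a + 3b + c = -54
  16a + 4b + c = -94
Solving the system yields a = -6, b = 2, c = -6.
So P(s) = -6s^2 + 2s - 6.
Then P(8) = -374.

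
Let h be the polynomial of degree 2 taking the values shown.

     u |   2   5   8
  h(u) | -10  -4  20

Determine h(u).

h(u) = u^2 - 5u - 4

Using the Lagrange interpolation formula with nodes 2, 5, 8:
  L_0(u) = (u - 5)(u - 8) / 18
  L_1(u) = (u - 2)(u - 8) / -9
  L_2(u) = (u - 2)(u - 5) / 18
Then h(u) = -10·L_0(u) - 4·L_1(u) + 20·L_2(u).
Expanding and collecting terms gives h(u) = u^2 - 5u - 4.
Check: h(2) = -10. ✓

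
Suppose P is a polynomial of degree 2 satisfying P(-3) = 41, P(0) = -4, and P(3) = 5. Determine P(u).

Write P(u) = au^2 + bu + c. Substituting each data point gives a linear system:
  9a - 3b + c = 41
  c = -4
  9a + 3b + c = 5
Solving the system yields a = 3, b = -6, c = -4.
So P(u) = 3u² - 6u - 4.
Check: P(0) = -4. ✓

P(u) = 3u^2 - 6u - 4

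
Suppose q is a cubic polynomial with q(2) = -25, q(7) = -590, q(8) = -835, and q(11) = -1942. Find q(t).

q(t) = -t^3 - 5t^2 - t + 5

Write q(t) = at^3 + bt^2 + ct + d. Substituting each data point gives a linear system:
  8a + 4b + 2c + d = -25
  343a + 49b + 7c + d = -590
  512a + 64b + 8c + d = -835
  1331a + 121b + 11c + d = -1942
Solving the system yields a = -1, b = -5, c = -1, d = 5.
So q(t) = -t^3 - 5t^2 - t + 5.
Check: q(11) = -1942. ✓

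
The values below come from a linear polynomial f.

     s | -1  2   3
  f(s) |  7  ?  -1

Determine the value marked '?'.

The 2 known points determine the degree-1 polynomial uniquely.
Write f(s) = as + b. Substituting each data point gives a linear system:
  -a + b = 7
  3a + b = -1
Solving the system yields a = -2, b = 5.
So f(s) = -2s + 5.
Then f(2) = 1.

1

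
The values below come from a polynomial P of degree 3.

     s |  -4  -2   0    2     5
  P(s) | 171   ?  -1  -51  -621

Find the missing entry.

9

The 4 known points determine the degree-3 polynomial uniquely.
Write P(s) = as^3 + bs^2 + cs + d. Substituting each data point gives a linear system:
  -64a + 16b - 4c + d = 171
  d = -1
  8a + 4b + 2c + d = -51
  125a + 25b + 5c + d = -621
Solving the system yields a = -4, b = -5, c = 1, d = -1.
So P(s) = -4s^3 - 5s^2 + s - 1.
Then P(-2) = 9.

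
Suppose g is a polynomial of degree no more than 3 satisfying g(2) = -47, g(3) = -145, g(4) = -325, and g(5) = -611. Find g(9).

-3295

Forward differences of the values at x = 2, 3, 4, 5:
  g  : -47  -145  -325  -611
  Δ  : -98  -180  -286
  Δ^2: -82  -106
  Δ^3: -24
The third differences are constant, confirming degree 3.
Interpolating (Newton forward form) and evaluating at x = 9 gives g(9) = -3295.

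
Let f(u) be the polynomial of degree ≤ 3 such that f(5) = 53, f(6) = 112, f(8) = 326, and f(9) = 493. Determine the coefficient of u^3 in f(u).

Write f(u) = au^3 + bu^2 + cu + d. Substituting each data point gives a linear system:
  125a + 25b + 5c + d = 53
  216a + 36b + 6c + d = 112
  512a + 64b + 8c + d = 326
  729a + 81b + 9c + d = 493
Solving the system yields a = 1, b = -3, c = 1, d = -2.
So f(u) = u^3 - 3u^2 + u - 2.
The leading coefficient is 1.

1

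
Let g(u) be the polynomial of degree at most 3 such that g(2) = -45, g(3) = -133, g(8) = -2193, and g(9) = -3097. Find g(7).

-1485

Using the Lagrange interpolation formula with nodes 2, 3, 8, 9:
  L_0(u) = (u - 3)(u - 8)(u - 9) / -42
  L_1(u) = (u - 2)(u - 8)(u - 9) / 30
  L_2(u) = (u - 2)(u - 3)(u - 9) / -30
  L_3(u) = (u - 2)(u - 3)(u - 8) / 42
Then g(u) = -45·L_0(u) - 133·L_1(u) - 2193·L_2(u) - 3097·L_3(u).
Expanding and collecting terms gives g(u) = -4u^3 - 2u^2 - 2u - 1.
Evaluating at u = 7: g(7) = -1485.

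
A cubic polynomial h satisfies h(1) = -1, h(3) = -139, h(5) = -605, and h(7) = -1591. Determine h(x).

h(x) = -4x^3 - 5x^2 + 3x + 5

Write h(x) = ax^3 + bx^2 + cx + d. Substituting each data point gives a linear system:
  a + b + c + d = -1
  27a + 9b + 3c + d = -139
  125a + 25b + 5c + d = -605
  343a + 49b + 7c + d = -1591
Solving the system yields a = -4, b = -5, c = 3, d = 5.
So h(x) = -4x^3 - 5x^2 + 3x + 5.
Check: h(7) = -1591. ✓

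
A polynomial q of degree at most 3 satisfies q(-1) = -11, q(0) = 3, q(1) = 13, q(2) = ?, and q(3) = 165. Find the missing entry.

55

On equispaced nodes a degree-3 polynomial has vanishing fourth forward difference, so
  q(-1) - 4·q(0) + 6·q(1) - 4·q(2) + q(3) = 0.
Substituting the known values and solving for q(2):
  -4·q(2) = -220
  q(2) = 55.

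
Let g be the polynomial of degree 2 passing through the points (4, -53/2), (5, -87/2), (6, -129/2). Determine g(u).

g(u) = -2u^2 + u + 3/2

Using the Lagrange interpolation formula with nodes 4, 5, 6:
  L_0(u) = (u - 5)(u - 6) / 2
  L_1(u) = (u - 4)(u - 6) / -1
  L_2(u) = (u - 4)(u - 5) / 2
Then g(u) = -53/2·L_0(u) - 87/2·L_1(u) - 129/2·L_2(u).
Expanding and collecting terms gives g(u) = -2u^2 + u + 3/2.
Check: g(6) = -129/2. ✓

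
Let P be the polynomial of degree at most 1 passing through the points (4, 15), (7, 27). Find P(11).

Write P(x) = ax + b. Substituting each data point gives a linear system:
  4a + b = 15
  7a + b = 27
Solving the system yields a = 4, b = -1.
So P(x) = 4x - 1.
Then P(11) = 43.

43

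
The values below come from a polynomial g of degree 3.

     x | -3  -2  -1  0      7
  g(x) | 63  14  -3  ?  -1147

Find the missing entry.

-6

The 4 known points determine the degree-3 polynomial uniquely.
Write g(x) = ax^3 + bx^2 + cx + d. Substituting each data point gives a linear system:
  -27a + 9b - 3c + d = 63
  -8a + 4b - 2c + d = 14
  -a + b - c + d = -3
  343a + 49b + 7c + d = -1147
Solving the system yields a = -3, b = -2, c = -2, d = -6.
So g(x) = -3x^3 - 2x^2 - 2x - 6.
Then g(0) = -6.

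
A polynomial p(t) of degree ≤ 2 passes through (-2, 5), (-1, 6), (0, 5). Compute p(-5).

Write p(t) = at^2 + bt + c. Substituting each data point gives a linear system:
  4a - 2b + c = 5
  a - b + c = 6
  c = 5
Solving the system yields a = -1, b = -2, c = 5.
So p(t) = -t^2 - 2t + 5.
Then p(-5) = -10.

-10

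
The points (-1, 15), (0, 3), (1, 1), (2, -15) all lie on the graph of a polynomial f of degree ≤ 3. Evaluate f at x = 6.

Forward differences of the values at x = -1, 0, 1, 2:
  f  : 15  3  1  -15
  Δ  : -12  -2  -16
  Δ^2: 10  -14
  Δ^3: -24
The third differences are constant, confirming degree 3.
Interpolating (Newton forward form) and evaluating at x = 6 gives f(6) = -699.

-699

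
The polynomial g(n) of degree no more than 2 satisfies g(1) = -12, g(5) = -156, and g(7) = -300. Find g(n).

Write g(n) = an^2 + bn + c. Substituting each data point gives a linear system:
  a + b + c = -12
  25a + 5b + c = -156
  49a + 7b + c = -300
Solving the system yields a = -6, b = 0, c = -6.
So g(n) = -6n^2 - 6.
Check: g(7) = -300. ✓

g(n) = -6n^2 - 6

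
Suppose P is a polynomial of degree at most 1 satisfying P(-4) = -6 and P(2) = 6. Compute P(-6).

Using the Lagrange interpolation formula with nodes -4, 2:
  L_0(n) = (n - 2) / -6
  L_1(n) = (n + 4) / 6
Then P(n) = -6·L_0(n) + 6·L_1(n).
Expanding and collecting terms gives P(n) = 2n + 2.
Evaluating at n = -6: P(-6) = -10.

-10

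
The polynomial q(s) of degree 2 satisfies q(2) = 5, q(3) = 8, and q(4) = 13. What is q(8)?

Write q(s) = as^2 + bs + c. Substituting each data point gives a linear system:
  4a + 2b + c = 5
  9a + 3b + c = 8
  16a + 4b + c = 13
Solving the system yields a = 1, b = -2, c = 5.
So q(s) = s^2 - 2s + 5.
Then q(8) = 53.

53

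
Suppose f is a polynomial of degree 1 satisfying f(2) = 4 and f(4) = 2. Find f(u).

Using the Lagrange interpolation formula with nodes 2, 4:
  L_0(u) = (u - 4) / -2
  L_1(u) = (u - 2) / 2
Then f(u) = 4·L_0(u) + 2·L_1(u).
Expanding and collecting terms gives f(u) = -u + 6.
Check: f(4) = 2. ✓

f(u) = -u + 6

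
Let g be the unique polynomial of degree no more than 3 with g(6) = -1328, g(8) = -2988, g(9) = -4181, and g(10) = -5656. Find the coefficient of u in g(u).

Write g(u) = au^3 + bu^2 + cu + d. Substituting each data point gives a linear system:
  216a + 36b + 6c + d = -1328
  512a + 64b + 8c + d = -2988
  729a + 81b + 9c + d = -4181
  1000a + 100b + 10c + d = -5656
Solving the system yields a = -5, b = -6, c = -6, d = 4.
So g(u) = -5u^3 - 6u^2 - 6u + 4.
The coefficient of u is -6.

-6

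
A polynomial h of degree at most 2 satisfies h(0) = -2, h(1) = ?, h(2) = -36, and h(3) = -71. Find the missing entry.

-13

On equispaced nodes a degree-2 polynomial has vanishing third forward difference, so
  - h(0) + 3·h(1) - 3·h(2) + h(3) = 0.
Substituting the known values and solving for h(1):
  3·h(1) = -39
  h(1) = -13.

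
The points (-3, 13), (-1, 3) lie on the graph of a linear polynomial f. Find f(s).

Using the Lagrange interpolation formula with nodes -3, -1:
  L_0(s) = (s + 1) / -2
  L_1(s) = (s + 3) / 2
Then f(s) = 13·L_0(s) + 3·L_1(s).
Expanding and collecting terms gives f(s) = -5s - 2.
Check: f(-3) = 13. ✓

f(s) = -5s - 2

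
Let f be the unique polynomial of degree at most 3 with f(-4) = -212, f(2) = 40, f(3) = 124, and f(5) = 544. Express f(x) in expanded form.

f(x) = 4x^3 + 2x^2 - 2x + 4

Write f(x) = ax^3 + bx^2 + cx + d. Substituting each data point gives a linear system:
  -64a + 16b - 4c + d = -212
  8a + 4b + 2c + d = 40
  27a + 9b + 3c + d = 124
  125a + 25b + 5c + d = 544
Solving the system yields a = 4, b = 2, c = -2, d = 4.
So f(x) = 4x^3 + 2x^2 - 2x + 4.
Check: f(2) = 40. ✓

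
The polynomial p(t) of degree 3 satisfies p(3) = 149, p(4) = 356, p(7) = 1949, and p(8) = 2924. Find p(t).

p(t) = 6t^3 - 3t^2 + 6t - 4

Using the Lagrange interpolation formula with nodes 3, 4, 7, 8:
  L_0(t) = (t - 4)(t - 7)(t - 8) / -20
  L_1(t) = (t - 3)(t - 7)(t - 8) / 12
  L_2(t) = (t - 3)(t - 4)(t - 8) / -12
  L_3(t) = (t - 3)(t - 4)(t - 7) / 20
Then p(t) = 149·L_0(t) + 356·L_1(t) + 1949·L_2(t) + 2924·L_3(t).
Expanding and collecting terms gives p(t) = 6t^3 - 3t^2 + 6t - 4.
Check: p(3) = 149. ✓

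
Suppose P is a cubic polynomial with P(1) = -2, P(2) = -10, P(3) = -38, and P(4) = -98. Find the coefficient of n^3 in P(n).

-2

Write P(n) = an^3 + bn^2 + cn + d. Substituting each data point gives a linear system:
  a + b + c + d = -2
  8a + 4b + 2c + d = -10
  27a + 9b + 3c + d = -38
  64a + 16b + 4c + d = -98
Solving the system yields a = -2, b = 2, c = 0, d = -2.
So P(n) = -2n³ + 2n² - 2.
The leading coefficient is -2.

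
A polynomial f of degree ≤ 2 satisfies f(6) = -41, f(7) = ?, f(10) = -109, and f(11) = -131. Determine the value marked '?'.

-55

The 3 known points determine the degree-2 polynomial uniquely.
Write f(u) = au^2 + bu + c. Substituting each data point gives a linear system:
  36a + 6b + c = -41
  100a + 10b + c = -109
  121a + 11b + c = -131
Solving the system yields a = -1, b = -1, c = 1.
So f(u) = -u² - u + 1.
Then f(7) = -55.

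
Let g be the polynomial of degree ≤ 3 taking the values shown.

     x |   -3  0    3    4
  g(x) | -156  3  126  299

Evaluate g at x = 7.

1634

Using the Lagrange interpolation formula with nodes -3, 0, 3, 4:
  L_0(x) = x(x - 3)(x - 4) / -126
  L_1(x) = (x + 3)(x - 3)(x - 4) / 36
  L_2(x) = (x + 3)x(x - 4) / -18
  L_3(x) = (x + 3)x(x - 3) / 28
Then g(x) = -156·L_0(x) + 3·L_1(x) + 126·L_2(x) + 299·L_3(x).
Expanding and collecting terms gives g(x) = 5x^3 - 2x^2 + 2x + 3.
Evaluating at x = 7: g(7) = 1634.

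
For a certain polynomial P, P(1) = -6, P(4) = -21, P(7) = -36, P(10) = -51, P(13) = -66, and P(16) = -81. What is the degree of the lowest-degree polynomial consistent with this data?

Forward differences of the values at x = 1, 4, 7, 10, 13, 16:
  P  : -6  -21  -36  -51  -66  -81
  Δ  : -15  -15  -15  -15  -15
  Δ^2: 0  0  0  0
  Δ^3: 0  0  0
  Δ^4: 0  0
  Δ^5: 0
The first differences are constant (-15) and nonzero, while all higher differences vanish, so the minimal degree is 1.

1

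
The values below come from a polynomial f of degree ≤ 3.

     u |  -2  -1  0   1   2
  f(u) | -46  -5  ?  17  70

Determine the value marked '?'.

The 4 known points determine the degree-3 polynomial uniquely.
Write f(u) = au^3 + bu^2 + cu + d. Substituting each data point gives a linear system:
  -8a + 4b - 2c + d = -46
  -a + b - c + d = -5
  a + b + c + d = 17
  8a + 4b + 2c + d = 70
Solving the system yields a = 6, b = 2, c = 5, d = 4.
So f(u) = 6u^3 + 2u^2 + 5u + 4.
Then f(0) = 4.

4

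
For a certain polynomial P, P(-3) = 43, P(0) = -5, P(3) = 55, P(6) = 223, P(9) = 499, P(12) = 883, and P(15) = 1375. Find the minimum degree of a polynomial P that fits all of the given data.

Forward differences of the values at t = -3, 0, 3, 6, 9, 12, 15:
  P  : 43  -5  55  223  499  883  1375
  Δ  : -48  60  168  276  384  492
  Δ^2: 108  108  108  108  108
  Δ^3: 0  0  0  0
  Δ^4: 0  0  0
  Δ^5: 0  0
  Δ^6: 0
The second differences are constant (108) and nonzero, while all higher differences vanish, so the minimal degree is 2.

2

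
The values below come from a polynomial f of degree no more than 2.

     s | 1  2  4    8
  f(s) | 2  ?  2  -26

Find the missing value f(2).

The 3 known points determine the degree-2 polynomial uniquely.
Write f(s) = as^2 + bs + c. Substituting each data point gives a linear system:
  a + b + c = 2
  16a + 4b + c = 2
  64a + 8b + c = -26
Solving the system yields a = -1, b = 5, c = -2.
So f(s) = -s^2 + 5s - 2.
Then f(2) = 4.

4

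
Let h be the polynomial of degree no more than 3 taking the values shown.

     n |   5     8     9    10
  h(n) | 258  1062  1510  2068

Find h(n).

Using the Lagrange interpolation formula with nodes 5, 8, 9, 10:
  L_0(n) = (n - 8)(n - 9)(n - 10) / -60
  L_1(n) = (n - 5)(n - 9)(n - 10) / 6
  L_2(n) = (n - 5)(n - 8)(n - 10) / -4
  L_3(n) = (n - 5)(n - 8)(n - 9) / 10
Then h(n) = 258·L_0(n) + 1062·L_1(n) + 1510·L_2(n) + 2068·L_3(n).
Expanding and collecting terms gives h(n) = 2n^3 + n^2 - 3n - 2.
Check: h(8) = 1062. ✓

h(n) = 2n^3 + n^2 - 3n - 2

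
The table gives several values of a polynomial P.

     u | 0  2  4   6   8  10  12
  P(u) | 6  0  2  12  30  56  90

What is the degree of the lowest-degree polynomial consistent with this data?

2

Forward differences of the values at u = 0, 2, 4, 6, 8, 10, 12:
  P  : 6  0  2  12  30  56  90
  Δ  : -6  2  10  18  26  34
  Δ^2: 8  8  8  8  8
  Δ^3: 0  0  0  0
  Δ^4: 0  0  0
  Δ^5: 0  0
  Δ^6: 0
The second differences are constant (8) and nonzero, while all higher differences vanish, so the minimal degree is 2.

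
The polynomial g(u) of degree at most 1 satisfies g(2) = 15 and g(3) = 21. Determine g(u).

g(u) = 6u + 3

Write g(u) = au + b. Substituting each data point gives a linear system:
  2a + b = 15
  3a + b = 21
Solving the system yields a = 6, b = 3.
So g(u) = 6u + 3.
Check: g(2) = 15. ✓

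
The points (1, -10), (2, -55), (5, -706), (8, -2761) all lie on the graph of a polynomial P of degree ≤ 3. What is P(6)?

-1195

Using the Lagrange interpolation formula with nodes 1, 2, 5, 8:
  L_0(n) = (n - 2)(n - 5)(n - 8) / -28
  L_1(n) = (n - 1)(n - 5)(n - 8) / 18
  L_2(n) = (n - 1)(n - 2)(n - 8) / -36
  L_3(n) = (n - 1)(n - 2)(n - 5) / 126
Then P(n) = -10·L_0(n) - 55·L_1(n) - 706·L_2(n) - 2761·L_3(n).
Expanding and collecting terms gives P(n) = -5n³ - 3n² - n - 1.
Evaluating at n = 6: P(6) = -1195.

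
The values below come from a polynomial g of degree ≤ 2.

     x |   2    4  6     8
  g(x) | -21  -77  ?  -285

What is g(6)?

-165

The 3 known points determine the degree-2 polynomial uniquely.
Write g(x) = ax^2 + bx + c. Substituting each data point gives a linear system:
  4a + 2b + c = -21
  16a + 4b + c = -77
  64a + 8b + c = -285
Solving the system yields a = -4, b = -4, c = 3.
So g(x) = -4x^2 - 4x + 3.
Then g(6) = -165.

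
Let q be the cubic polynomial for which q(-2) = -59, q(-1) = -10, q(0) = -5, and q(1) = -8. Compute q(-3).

Using the Lagrange interpolation formula with nodes -2, -1, 0, 1:
  L_0(u) = (u + 1)u(u - 1) / -6
  L_1(u) = (u + 2)u(u - 1) / 2
  L_2(u) = (u + 2)(u + 1)(u - 1) / -2
  L_3(u) = (u + 2)(u + 1)u / 6
Then q(u) = -59·L_0(u) - 10·L_1(u) - 5·L_2(u) - 8·L_3(u).
Expanding and collecting terms gives q(u) = 6u^3 - 4u^2 - 5u - 5.
Evaluating at u = -3: q(-3) = -188.

-188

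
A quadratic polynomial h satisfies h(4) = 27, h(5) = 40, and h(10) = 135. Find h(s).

Write h(s) = as^2 + bs + c. Substituting each data point gives a linear system:
  16a + 4b + c = 27
  25a + 5b + c = 40
  100a + 10b + c = 135
Solving the system yields a = 1, b = 4, c = -5.
So h(s) = s² + 4s - 5.
Check: h(4) = 27. ✓

h(s) = s^2 + 4s - 5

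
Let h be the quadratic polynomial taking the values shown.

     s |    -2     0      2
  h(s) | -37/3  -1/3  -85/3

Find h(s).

Write h(s) = as^2 + bs + c. Substituting each data point gives a linear system:
  4a - 2b + c = -37/3
  c = -1/3
  4a + 2b + c = -85/3
Solving the system yields a = -5, b = -4, c = -1/3.
So h(s) = -5s^2 - 4s - 1/3.
Check: h(0) = -1/3. ✓

h(s) = -5s^2 - 4s - 1/3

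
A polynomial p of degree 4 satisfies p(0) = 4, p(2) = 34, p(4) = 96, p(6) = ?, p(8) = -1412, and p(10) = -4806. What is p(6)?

On equispaced nodes a degree-4 polynomial has vanishing fifth forward difference, so
  - p(0) + 5·p(2) - 10·p(4) + 10·p(6) - 5·p(8) + p(10) = 0.
Substituting the known values and solving for p(6):
  10·p(6) = -1460
  p(6) = -146.

-146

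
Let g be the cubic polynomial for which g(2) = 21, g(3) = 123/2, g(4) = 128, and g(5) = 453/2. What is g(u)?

g(u) = u^3 + 4u^2 + (3/2)u - 6

Write g(u) = au^3 + bu^2 + cu + d. Substituting each data point gives a linear system:
  8a + 4b + 2c + d = 21
  27a + 9b + 3c + d = 123/2
  64a + 16b + 4c + d = 128
  125a + 25b + 5c + d = 453/2
Solving the system yields a = 1, b = 4, c = 3/2, d = -6.
So g(u) = u^3 + 4u^2 + (3/2)u - 6.
Check: g(5) = 453/2. ✓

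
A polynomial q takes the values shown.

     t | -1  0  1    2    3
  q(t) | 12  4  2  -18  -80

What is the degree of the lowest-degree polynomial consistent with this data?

Forward differences of the values at t = -1, 0, 1, 2, 3:
  q  : 12  4  2  -18  -80
  Δ  : -8  -2  -20  -62
  Δ^2: 6  -18  -42
  Δ^3: -24  -24
  Δ^4: 0
The third differences are constant (-24) and nonzero, while all higher differences vanish, so the minimal degree is 3.

3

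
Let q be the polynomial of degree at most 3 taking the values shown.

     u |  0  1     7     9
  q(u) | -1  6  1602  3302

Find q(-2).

-9

Using the Lagrange interpolation formula with nodes 0, 1, 7, 9:
  L_0(u) = (u - 1)(u - 7)(u - 9) / -63
  L_1(u) = u(u - 7)(u - 9) / 48
  L_2(u) = u(u - 1)(u - 9) / -84
  L_3(u) = u(u - 1)(u - 7) / 144
Then q(u) = -1·L_0(u) + 6·L_1(u) + 1602·L_2(u) + 3302·L_3(u).
Expanding and collecting terms gives q(u) = 4u³ + 5u² - 2u - 1.
Evaluating at u = -2: q(-2) = -9.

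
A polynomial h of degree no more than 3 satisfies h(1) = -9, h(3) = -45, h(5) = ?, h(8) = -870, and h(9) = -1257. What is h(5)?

The 4 known points determine the degree-3 polynomial uniquely.
Write h(s) = as^3 + bs^2 + cs + d. Substituting each data point gives a linear system:
  a + b + c + d = -9
  27a + 9b + 3c + d = -45
  512a + 64b + 8c + d = -870
  729a + 81b + 9c + d = -1257
Solving the system yields a = -2, b = 3, c = -4, d = -6.
So h(s) = -2s^3 + 3s^2 - 4s - 6.
Then h(5) = -201.

-201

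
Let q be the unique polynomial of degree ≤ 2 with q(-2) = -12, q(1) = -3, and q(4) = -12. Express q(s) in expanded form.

q(s) = -s^2 + 2s - 4

Write q(s) = as^2 + bs + c. Substituting each data point gives a linear system:
  4a - 2b + c = -12
  a + b + c = -3
  16a + 4b + c = -12
Solving the system yields a = -1, b = 2, c = -4.
So q(s) = -s² + 2s - 4.
Check: q(-2) = -12. ✓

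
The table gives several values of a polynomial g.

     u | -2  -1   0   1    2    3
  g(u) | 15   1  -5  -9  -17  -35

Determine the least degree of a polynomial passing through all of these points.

Forward differences of the values at u = -2, -1, 0, 1, 2, 3:
  g  : 15  1  -5  -9  -17  -35
  Δ  : -14  -6  -4  -8  -18
  Δ^2: 8  2  -4  -10
  Δ^3: -6  -6  -6
  Δ^4: 0  0
  Δ^5: 0
The third differences are constant (-6) and nonzero, while all higher differences vanish, so the minimal degree is 3.

3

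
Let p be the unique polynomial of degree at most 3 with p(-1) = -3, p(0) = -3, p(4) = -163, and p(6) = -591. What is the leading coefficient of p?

Write p(u) = au^3 + bu^2 + cu + d. Substituting each data point gives a linear system:
  -a + b - c + d = -3
  d = -3
  64a + 16b + 4c + d = -163
  216a + 36b + 6c + d = -591
Solving the system yields a = -3, b = 1, c = 4, d = -3.
So p(u) = -3u^3 + u^2 + 4u - 3.
The leading coefficient is -3.

-3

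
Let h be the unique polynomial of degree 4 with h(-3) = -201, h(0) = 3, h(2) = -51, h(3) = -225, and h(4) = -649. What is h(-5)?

-1297

Write h(u) = au^4 + bu^3 + cu^2 + du + e. Substituting each data point gives a linear system:
  81a - 27b + 9c - 3d + e = -201
  e = 3
  16a + 8b + 4c + 2d + e = -51
  81a + 27b + 9c + 3d + e = -225
  256a + 64b + 16c + 4d + e = -649
Solving the system yields a = -2, b = -1, c = -6, d = 5, e = 3.
So h(u) = -2u⁴ - u³ - 6u² + 5u + 3.
Then h(-5) = -1297.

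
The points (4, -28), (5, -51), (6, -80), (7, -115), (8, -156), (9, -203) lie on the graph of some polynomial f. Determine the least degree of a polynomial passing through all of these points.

Forward differences of the values at s = 4, 5, 6, 7, 8, 9:
  f  : -28  -51  -80  -115  -156  -203
  Δ  : -23  -29  -35  -41  -47
  Δ^2: -6  -6  -6  -6
  Δ^3: 0  0  0
  Δ^4: 0  0
  Δ^5: 0
The second differences are constant (-6) and nonzero, while all higher differences vanish, so the minimal degree is 2.

2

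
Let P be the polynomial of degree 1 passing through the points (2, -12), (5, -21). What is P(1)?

Write P(x) = ax + b. Substituting each data point gives a linear system:
  2a + b = -12
  5a + b = -21
Solving the system yields a = -3, b = -6.
So P(x) = -3x - 6.
Then P(1) = -9.

-9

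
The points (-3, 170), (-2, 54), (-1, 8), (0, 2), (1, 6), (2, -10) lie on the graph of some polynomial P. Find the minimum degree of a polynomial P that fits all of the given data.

Forward differences of the values at n = -3, -2, -1, 0, 1, 2:
  P  : 170  54  8  2  6  -10
  Δ  : -116  -46  -6  4  -16
  Δ^2: 70  40  10  -20
  Δ^3: -30  -30  -30
  Δ^4: 0  0
  Δ^5: 0
The third differences are constant (-30) and nonzero, while all higher differences vanish, so the minimal degree is 3.

3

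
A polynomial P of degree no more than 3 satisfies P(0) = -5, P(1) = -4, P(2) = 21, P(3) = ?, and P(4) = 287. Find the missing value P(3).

106

On equispaced nodes a degree-3 polynomial has vanishing fourth forward difference, so
  P(0) - 4·P(1) + 6·P(2) - 4·P(3) + P(4) = 0.
Substituting the known values and solving for P(3):
  -4·P(3) = -424
  P(3) = 106.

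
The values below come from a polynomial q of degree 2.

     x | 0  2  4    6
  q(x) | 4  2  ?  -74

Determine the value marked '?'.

-24

On equispaced nodes a degree-2 polynomial has vanishing third forward difference, so
  - q(0) + 3·q(2) - 3·q(4) + q(6) = 0.
Substituting the known values and solving for q(4):
  -3·q(4) = 72
  q(4) = -24.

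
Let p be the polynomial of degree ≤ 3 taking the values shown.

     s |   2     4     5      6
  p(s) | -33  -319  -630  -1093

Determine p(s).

Write p(s) = as^3 + bs^2 + cs + d. Substituting each data point gives a linear system:
  8a + 4b + 2c + d = -33
  64a + 16b + 4c + d = -319
  125a + 25b + 5c + d = -630
  216a + 36b + 6c + d = -1093
Solving the system yields a = -5, b = -1, c = 3, d = 5.
So p(s) = -5s^3 - s^2 + 3s + 5.
Check: p(6) = -1093. ✓

p(s) = -5s^3 - s^2 + 3s + 5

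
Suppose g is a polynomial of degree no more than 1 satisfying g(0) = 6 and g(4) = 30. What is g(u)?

Using the Lagrange interpolation formula with nodes 0, 4:
  L_0(u) = (u - 4) / -4
  L_1(u) = u / 4
Then g(u) = 6·L_0(u) + 30·L_1(u).
Expanding and collecting terms gives g(u) = 6u + 6.
Check: g(0) = 6. ✓

g(u) = 6u + 6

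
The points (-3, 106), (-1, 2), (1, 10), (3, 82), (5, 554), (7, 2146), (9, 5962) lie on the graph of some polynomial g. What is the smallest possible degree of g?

Forward differences of the values at u = -3, -1, 1, 3, 5, 7, 9:
  g  : 106  2  10  82  554  2146  5962
  Δ  : -104  8  72  472  1592  3816
  Δ^2: 112  64  400  1120  2224
  Δ^3: -48  336  720  1104
  Δ^4: 384  384  384
  Δ^5: 0  0
  Δ^6: 0
The fourth differences are constant (384) and nonzero, while all higher differences vanish, so the minimal degree is 4.

4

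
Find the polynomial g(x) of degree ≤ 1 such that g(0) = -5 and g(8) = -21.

g(x) = -2x - 5

Using the Lagrange interpolation formula with nodes 0, 8:
  L_0(x) = (x - 8) / -8
  L_1(x) = x / 8
Then g(x) = -5·L_0(x) - 21·L_1(x).
Expanding and collecting terms gives g(x) = -2x - 5.
Check: g(0) = -5. ✓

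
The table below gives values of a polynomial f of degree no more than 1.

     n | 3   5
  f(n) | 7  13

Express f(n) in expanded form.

f(n) = 3n - 2

Using the Lagrange interpolation formula with nodes 3, 5:
  L_0(n) = (n - 5) / -2
  L_1(n) = (n - 3) / 2
Then f(n) = 7·L_0(n) + 13·L_1(n).
Expanding and collecting terms gives f(n) = 3n - 2.
Check: f(3) = 7. ✓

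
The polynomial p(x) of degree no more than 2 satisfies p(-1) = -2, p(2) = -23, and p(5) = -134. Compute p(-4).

Using the Lagrange interpolation formula with nodes -1, 2, 5:
  L_0(x) = (x - 2)(x - 5) / 18
  L_1(x) = (x + 1)(x - 5) / -9
  L_2(x) = (x + 1)(x - 2) / 18
Then p(x) = -2·L_0(x) - 23·L_1(x) - 134·L_2(x).
Expanding and collecting terms gives p(x) = -5x^2 - 2x + 1.
Evaluating at x = -4: p(-4) = -71.

-71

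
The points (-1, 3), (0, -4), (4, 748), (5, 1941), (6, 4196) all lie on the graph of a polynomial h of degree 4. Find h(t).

Using the Lagrange interpolation formula with nodes -1, 0, 4, 5, 6:
  L_0(t) = t(t - 4)(t - 5)(t - 6) / 210
  L_1(t) = (t + 1)(t - 4)(t - 5)(t - 6) / -120
  L_2(t) = (t + 1)t(t - 5)(t - 6) / 40
  L_3(t) = (t + 1)t(t - 4)(t - 6) / -30
  L_4(t) = (t + 1)t(t - 4)(t - 5) / 84
Then h(t) = 3·L_0(t) - 4·L_1(t) + 748·L_2(t) + 1941·L_3(t) + 4196·L_4(t).
Expanding and collecting terms gives h(t) = 4t^4 - 5t^3 + 2t^2 + 4t - 4.
Check: h(-1) = 3. ✓

h(t) = 4t^4 - 5t^3 + 2t^2 + 4t - 4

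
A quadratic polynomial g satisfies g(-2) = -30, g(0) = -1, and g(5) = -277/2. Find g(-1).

-19/2

Write g(t) = at^2 + bt + c. Substituting each data point gives a linear system:
  4a - 2b + c = -30
  c = -1
  25a + 5b + c = -277/2
Solving the system yields a = -6, b = 5/2, c = -1.
So g(t) = -6t^2 + (5/2)t - 1.
Then g(-1) = -19/2.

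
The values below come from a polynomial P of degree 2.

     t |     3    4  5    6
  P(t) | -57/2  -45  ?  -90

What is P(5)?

On equispaced nodes a degree-2 polynomial has vanishing third forward difference, so
  - P(3) + 3·P(4) - 3·P(5) + P(6) = 0.
Substituting the known values and solving for P(5):
  -3·P(5) = 393/2
  P(5) = -131/2.

-131/2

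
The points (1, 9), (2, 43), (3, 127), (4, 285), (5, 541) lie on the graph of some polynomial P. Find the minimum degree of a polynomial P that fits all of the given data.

Forward differences of the values at n = 1, 2, 3, 4, 5:
  P  : 9  43  127  285  541
  Δ  : 34  84  158  256
  Δ^2: 50  74  98
  Δ^3: 24  24
  Δ^4: 0
The third differences are constant (24) and nonzero, while all higher differences vanish, so the minimal degree is 3.

3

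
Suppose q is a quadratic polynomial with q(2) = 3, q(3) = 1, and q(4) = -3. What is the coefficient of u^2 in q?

Write q(u) = au^2 + bu + c. Substituting each data point gives a linear system:
  4a + 2b + c = 3
  9a + 3b + c = 1
  16a + 4b + c = -3
Solving the system yields a = -1, b = 3, c = 1.
So q(u) = -u^2 + 3u + 1.
The leading coefficient is -1.

-1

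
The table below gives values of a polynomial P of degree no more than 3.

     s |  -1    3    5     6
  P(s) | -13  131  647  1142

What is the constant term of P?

Write P(s) = as^3 + bs^2 + cs + d. Substituting each data point gives a linear system:
  -a + b - c + d = -13
  27a + 9b + 3c + d = 131
  125a + 25b + 5c + d = 647
  216a + 36b + 6c + d = 1142
Solving the system yields a = 6, b = -5, c = 4, d = 2.
So P(s) = 6s^3 - 5s^2 + 4s + 2.
The constant term is 2.

2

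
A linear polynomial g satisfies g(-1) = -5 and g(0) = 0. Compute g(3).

Using the Lagrange interpolation formula with nodes -1, 0:
  L_0(t) = t / -1
  L_1(t) = (t + 1) / 1
Then g(t) = -5·L_0(t) + 0·L_1(t).
Expanding and collecting terms gives g(t) = 5t.
Evaluating at t = 3: g(3) = 15.

15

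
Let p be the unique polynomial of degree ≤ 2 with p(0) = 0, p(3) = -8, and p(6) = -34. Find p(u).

Using the Lagrange interpolation formula with nodes 0, 3, 6:
  L_0(u) = (u - 3)(u - 6) / 18
  L_1(u) = u(u - 6) / -9
  L_2(u) = u(u - 3) / 18
Then p(u) = 0·L_0(u) - 8·L_1(u) - 34·L_2(u).
Expanding and collecting terms gives p(u) = -u^2 + (1/3)u.
Check: p(6) = -34. ✓

p(u) = -u^2 + (1/3)u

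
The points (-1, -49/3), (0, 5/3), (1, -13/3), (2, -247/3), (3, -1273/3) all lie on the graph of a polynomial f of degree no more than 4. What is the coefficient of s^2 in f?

-6

Write f(s) = as^4 + bs^3 + cs^2 + ds + e. Substituting each data point gives a linear system:
  a - b + c - d + e = -49/3
  e = 5/3
  a + b + c + d + e = -13/3
  16a + 8b + 4c + 2d + e = -247/3
  81a + 27b + 9c + 3d + e = -1273/3
Solving the system yields a = -6, b = 4, c = -6, d = 2, e = 5/3.
So f(s) = -6s^4 + 4s^3 - 6s^2 + 2s + 5/3.
The coefficient of s^2 is -6.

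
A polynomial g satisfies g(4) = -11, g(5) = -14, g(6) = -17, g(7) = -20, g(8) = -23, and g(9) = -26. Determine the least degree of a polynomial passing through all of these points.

Forward differences of the values at s = 4, 5, 6, 7, 8, 9:
  g  : -11  -14  -17  -20  -23  -26
  Δ  : -3  -3  -3  -3  -3
  Δ^2: 0  0  0  0
  Δ^3: 0  0  0
  Δ^4: 0  0
  Δ^5: 0
The first differences are constant (-3) and nonzero, while all higher differences vanish, so the minimal degree is 1.

1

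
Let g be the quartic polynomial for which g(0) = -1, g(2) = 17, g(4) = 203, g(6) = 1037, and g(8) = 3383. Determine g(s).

Write g(s) = as^4 + bs^3 + cs^2 + ds + e. Substituting each data point gives a linear system:
  e = -1
  16a + 8b + 4c + 2d + e = 17
  256a + 64b + 16c + 4d + e = 203
  1296a + 216b + 36c + 6d + e = 1037
  4096a + 512b + 64c + 8d + e = 3383
Solving the system yields a = 1, b = -2, c = 5, d = -1, e = -1.
So g(s) = s^4 - 2s^3 + 5s^2 - s - 1.
Check: g(6) = 1037. ✓

g(s) = s^4 - 2s^3 + 5s^2 - s - 1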